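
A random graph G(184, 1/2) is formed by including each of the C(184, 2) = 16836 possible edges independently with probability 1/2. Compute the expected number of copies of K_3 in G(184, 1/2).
E[# K_3] = C(184, 3) · (1/2)^C(3, 2) = 1021384 / 2^3 = 127673

For each 3-subset S of vertices (there are C(184, 3) = 1021384 such S), let X_S = 1 if S induces a K_3 (all C(3, 2) = 3 edges present). Then P(X_S = 1) = (1/2)^3 = 1/8. By linearity of expectation, E[# K_3] = C(184, 3) · (1/2)^3 = 1021384 / 8 = 127673.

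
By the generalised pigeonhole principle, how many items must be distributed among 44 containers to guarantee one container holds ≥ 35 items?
n = (35 − 1)·44 + 1 = 1497

By the generalised pigeonhole principle, to guarantee some box contains ≥ r objects we need more than (r − 1) · k objects total. Threshold: n = (r − 1) · k + 1. With r = 35 and k = 44: n = 34 · 44 + 1 = 1496 + 1 = 1497. For n = 1496 = 34 · 44, we can put exactly 34 objects in every box, avoiding 35 in any single one — so 1497 is tight.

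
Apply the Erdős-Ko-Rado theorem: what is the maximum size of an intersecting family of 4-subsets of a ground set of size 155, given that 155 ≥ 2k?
max |F| = C(154, 3) = 596904

Erdős-Ko-Rado (1961): when n ≥ 2k, max |F| = C(n−1, k−1). The bound is attained by the star {A : i ∈ A} for any fixed i ∈ [n]. Here C(155−1, 4−1) = C(154, 3) = 596904.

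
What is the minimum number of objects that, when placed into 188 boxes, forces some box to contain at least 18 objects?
n = (18 − 1)·188 + 1 = 3197

By the generalised pigeonhole principle, to guarantee some box contains ≥ r objects we need more than (r − 1) · k objects total. Threshold: n = (r − 1) · k + 1. With r = 18 and k = 188: n = 17 · 188 + 1 = 3196 + 1 = 3197. For n = 3196 = 17 · 188, we can put exactly 17 objects in every box, avoiding 18 in any single one — so 3197 is tight.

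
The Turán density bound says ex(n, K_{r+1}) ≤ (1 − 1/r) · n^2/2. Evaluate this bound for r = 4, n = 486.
Turán density bound = (3/4) · 486^2/2 = 177147/2 ≈ 88573.5

Turán's theorem: ex(n, K_{r+1}) is achieved by the complete r-partite Turán graph T(n, r) with parts as balanced as possible, and is at most (1 − 1/r) · n^2/2. For r = 4, n = 486: the density bound is (3/4) · 236196/2 = 177147/2 ≈ 88573.5. The integer-valued extremum is e(T(486, 4)) = 88573, which is strictly less than the density bound 177147/2 since 4 ∤ 486 (the parts of T(486, 4) cannot all be equal).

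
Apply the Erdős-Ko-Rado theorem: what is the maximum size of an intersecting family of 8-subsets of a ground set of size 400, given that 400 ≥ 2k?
max |F| = C(399, 7) = 302968161730179

The Erdős-Ko-Rado theorem states: for n ≥ 2k, an intersecting family of k-subsets of an n-element set has size at most C(n − 1, k − 1), with equality for 'star' families {A ⊆ [n] : |A| = k, i ∈ A} (fix an element i). For n = 400, k = 8: C(399, 7) = 302968161730179.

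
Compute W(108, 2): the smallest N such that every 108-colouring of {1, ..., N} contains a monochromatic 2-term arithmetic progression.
W(108, 2) = 108 + 1 = 109

A 2-term AP is any pair of integers, so a monochromatic 2-AP exists iff some colour is used at least twice. With 108 colours, the colouring i ↦ i on {1, ..., 108} uses each colour once, avoiding any monochromatic pair, so W(108, 2) > 108. For {1, ..., 109}, pigeonhole forces two integers of the same colour, which form a monochromatic 2-AP. Hence W(108, 2) = 109.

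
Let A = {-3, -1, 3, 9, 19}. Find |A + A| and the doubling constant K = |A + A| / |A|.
K = |A + A| / |A| = 13/5

Enumerate A + A = {a + b : a, b ∈ A}. With |A| = 5, there are |A|^2 = 25 ordered sum pairs; collecting distinct values, A + A = {-6, -4, -2, 0, 2, 6, 8, 12, 16, 18, 22, 28, 38}, so |A + A| = 13. Thus K = 13/5. For comparison, the minimum possible |A + A| over all 5-element sets is 2·5 − 1 = 9 (so min K = 9/5), attained only by arithmetic progressions.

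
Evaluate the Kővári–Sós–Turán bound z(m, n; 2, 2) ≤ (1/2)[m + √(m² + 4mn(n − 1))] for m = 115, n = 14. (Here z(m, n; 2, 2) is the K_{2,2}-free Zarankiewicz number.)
z(115, 14; 2, 2) ≤ (1/2)[115 + √(115² + 4·115·14·13)] = (1/2)[115 + √96945] = 213.18

Kővári–Sós–Turán: let r_1, ..., r_115 be the row sums and z = Σ r_i the total number of 1s. Each pair of columns can share at most one row with both entries 1 (else a 2×2 all-ones block appears), so Σ_i C(r_i, 2) ≤ C(14, 2) = 91. By convexity Σ_i C(r_i, 2) ≥ 115·C(z/115, 2) = z(z − 115)/(2·115), giving z² − 115z − 115·14·13 ≤ 0 and hence z ≤ (1/2)[115 + √(13225 + 4·20930)] = (1/2)[115 + √96945] ≈ (1/2)(115 + 311.3599) = 213.18.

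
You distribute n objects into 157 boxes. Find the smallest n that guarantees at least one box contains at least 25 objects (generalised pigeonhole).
n = (25 − 1)·157 + 1 = 3769

By the generalised pigeonhole principle, to guarantee some box contains ≥ r objects we need more than (r − 1) · k objects total. Threshold: n = (r − 1) · k + 1. With r = 25 and k = 157: n = 24 · 157 + 1 = 3768 + 1 = 3769. For n = 3768 = 24 · 157, we can put exactly 24 objects in every box, avoiding 25 in any single one — so 3769 is tight.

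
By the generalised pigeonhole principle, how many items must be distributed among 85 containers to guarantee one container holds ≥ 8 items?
n = (8 − 1)·85 + 1 = 596

By the generalised pigeonhole principle, to guarantee some box contains ≥ r objects we need more than (r − 1) · k objects total. Threshold: n = (r − 1) · k + 1. With r = 8 and k = 85: n = 7 · 85 + 1 = 595 + 1 = 596. For n = 595 = 7 · 85, we can put exactly 7 objects in every box, avoiding 8 in any single one — so 596 is tight.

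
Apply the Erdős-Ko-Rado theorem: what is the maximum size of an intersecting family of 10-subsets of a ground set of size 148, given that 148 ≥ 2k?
max |F| = C(147, 9) = 68805631064170

The Erdős-Ko-Rado theorem states: for n ≥ 2k, an intersecting family of k-subsets of an n-element set has size at most C(n − 1, k − 1), with equality for 'star' families {A ⊆ [n] : |A| = k, i ∈ A} (fix an element i). For n = 148, k = 10: C(147, 9) = 68805631064170.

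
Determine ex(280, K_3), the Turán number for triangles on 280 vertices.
ex(280, K_3) = ⌊280^2/4⌋ = 19600

Mantel (1907): a triangle-free graph on n vertices has at most ⌊n^2/4⌋ edges, with equality for the complete bipartite graph K_{⌊n/2⌋, ⌈n/2⌉}. For n = 280: ⌊280^2/4⌋ = ⌊78400/4⌋ = 19600. The extremal graph is K_{140, 140}, which has 140·140 = 19600 edges.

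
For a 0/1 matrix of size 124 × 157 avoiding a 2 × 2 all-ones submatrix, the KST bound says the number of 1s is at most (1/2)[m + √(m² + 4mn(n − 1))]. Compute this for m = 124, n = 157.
z(124, 157; 2, 2) ≤ (1/2)[124 + √(124² + 4·124·157·156)] = (1/2)[124 + √12163408] = 1805.8039

Kővári–Sós–Turán: let r_1, ..., r_124 be the row sums and z = Σ r_i the total number of 1s. Each pair of columns can share at most one row with both entries 1 (else a 2×2 all-ones block appears), so Σ_i C(r_i, 2) ≤ C(157, 2) = 12246. By convexity Σ_i C(r_i, 2) ≥ 124·C(z/124, 2) = z(z − 124)/(2·124), giving z² − 124z − 124·157·156 ≤ 0 and hence z ≤ (1/2)[124 + √(15376 + 4·3037008)] = (1/2)[124 + √12163408] ≈ (1/2)(124 + 3487.6078) = 1805.8039.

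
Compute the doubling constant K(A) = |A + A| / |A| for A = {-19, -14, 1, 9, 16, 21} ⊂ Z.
K = |A + A| / |A| = 19/6

Enumerate A + A = {a + b : a, b ∈ A}. With |A| = 6, there are |A|^2 = 36 ordered sum pairs; collecting distinct values, A + A = {-38, -33, -28, -18, -13, -10, -5, -3, 2, 7, 10, 17, 18, 22, 25, 30, 32, 37, 42}, so |A + A| = 19. Thus K = 19/6. For comparison, the minimum possible |A + A| over all 6-element sets is 2·6 − 1 = 11 (so min K = 11/6), attained only by arithmetic progressions.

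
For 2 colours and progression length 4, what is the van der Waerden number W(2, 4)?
W(2, 4) = 35

W(2, 4) = 35. The lower bound W(2, 4) > 34 comes from an explicit good 2-colouring of [1, 34]; the upper bound W(2, 4) ≤ 35 was verified by exhaustive search over 2-colourings of [1, 35].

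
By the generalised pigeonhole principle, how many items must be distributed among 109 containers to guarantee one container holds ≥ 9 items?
n = (9 − 1)·109 + 1 = 873

By the generalised pigeonhole principle, to guarantee some box contains ≥ r objects we need more than (r − 1) · k objects total. Threshold: n = (r − 1) · k + 1. With r = 9 and k = 109: n = 8 · 109 + 1 = 872 + 1 = 873. For n = 872 = 8 · 109, we can put exactly 8 objects in every box, avoiding 9 in any single one — so 873 is tight.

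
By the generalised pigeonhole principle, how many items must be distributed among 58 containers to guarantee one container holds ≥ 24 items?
n = (24 − 1)·58 + 1 = 1335

By the generalised pigeonhole principle, to guarantee some box contains ≥ r objects we need more than (r − 1) · k objects total. Threshold: n = (r − 1) · k + 1. With r = 24 and k = 58: n = 23 · 58 + 1 = 1334 + 1 = 1335. For n = 1334 = 23 · 58, we can put exactly 23 objects in every box, avoiding 24 in any single one — so 1335 is tight.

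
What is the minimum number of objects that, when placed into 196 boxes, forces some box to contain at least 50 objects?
n = (50 − 1)·196 + 1 = 9605

By the generalised pigeonhole principle, to guarantee some box contains ≥ r objects we need more than (r − 1) · k objects total. Threshold: n = (r − 1) · k + 1. With r = 50 and k = 196: n = 49 · 196 + 1 = 9604 + 1 = 9605. For n = 9604 = 49 · 196, we can put exactly 49 objects in every box, avoiding 50 in any single one — so 9605 is tight.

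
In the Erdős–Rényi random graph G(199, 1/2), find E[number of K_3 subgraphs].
E[# K_3] = C(199, 3) · (1/2)^C(3, 2) = 1293699 / 2^3 = 161712.375

For each 3-subset S of vertices (there are C(199, 3) = 1293699 such S), let X_S = 1 if S induces a K_3 (all C(3, 2) = 3 edges present). Then P(X_S = 1) = (1/2)^3 = 1/8. By linearity of expectation, E[# K_3] = C(199, 3) · (1/2)^3 = 1293699 / 8 = 161712.375.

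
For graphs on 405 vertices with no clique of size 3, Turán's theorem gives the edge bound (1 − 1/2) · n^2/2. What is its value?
Turán density bound = (1/2) · 405^2/2 = 164025/4 ≈ 41006.25

Turán's theorem: ex(n, K_{r+1}) is achieved by the complete r-partite Turán graph T(n, r) with parts as balanced as possible, and is at most (1 − 1/r) · n^2/2. For r = 2, n = 405: the density bound is (1/2) · 164025/2 = 164025/4 ≈ 41006.25. The integer-valued extremum is e(T(405, 2)) = 41006, which is strictly less than the density bound 164025/4 since 2 ∤ 405 (the parts of T(405, 2) cannot all be equal).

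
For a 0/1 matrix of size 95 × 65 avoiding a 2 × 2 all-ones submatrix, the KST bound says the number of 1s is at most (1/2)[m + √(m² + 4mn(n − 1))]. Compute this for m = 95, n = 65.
z(95, 65; 2, 2) ≤ (1/2)[95 + √(95² + 4·95·65·64)] = (1/2)[95 + √1589825] = 677.9413

Kővári–Sós–Turán: let r_1, ..., r_95 be the row sums and z = Σ r_i the total number of 1s. Each pair of columns can share at most one row with both entries 1 (else a 2×2 all-ones block appears), so Σ_i C(r_i, 2) ≤ C(65, 2) = 2080. By convexity Σ_i C(r_i, 2) ≥ 95·C(z/95, 2) = z(z − 95)/(2·95), giving z² − 95z − 95·65·64 ≤ 0 and hence z ≤ (1/2)[95 + √(9025 + 4·395200)] = (1/2)[95 + √1589825] ≈ (1/2)(95 + 1260.8826) = 677.9413.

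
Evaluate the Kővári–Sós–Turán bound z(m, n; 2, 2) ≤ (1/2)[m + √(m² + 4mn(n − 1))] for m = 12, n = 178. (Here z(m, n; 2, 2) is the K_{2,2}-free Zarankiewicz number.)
z(12, 178; 2, 2) ≤ (1/2)[12 + √(12² + 4·12·178·177)] = (1/2)[12 + √1512432] = 620.9049

Kővári–Sós–Turán: let r_1, ..., r_12 be the row sums and z = Σ r_i the total number of 1s. Each pair of columns can share at most one row with both entries 1 (else a 2×2 all-ones block appears), so Σ_i C(r_i, 2) ≤ C(178, 2) = 15753. By convexity Σ_i C(r_i, 2) ≥ 12·C(z/12, 2) = z(z − 12)/(2·12), giving z² − 12z − 12·178·177 ≤ 0 and hence z ≤ (1/2)[12 + √(144 + 4·378072)] = (1/2)[12 + √1512432] ≈ (1/2)(12 + 1229.8097) = 620.9049.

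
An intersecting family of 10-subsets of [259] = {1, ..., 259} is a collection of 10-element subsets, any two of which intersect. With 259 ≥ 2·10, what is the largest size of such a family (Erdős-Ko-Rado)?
max |F| = C(258, 9) = 12120999990616000

Erdős-Ko-Rado (1961): when n ≥ 2k, max |F| = C(n−1, k−1). The bound is attained by the star {A : i ∈ A} for any fixed i ∈ [n]. Here C(259−1, 10−1) = C(258, 9) = 12120999990616000.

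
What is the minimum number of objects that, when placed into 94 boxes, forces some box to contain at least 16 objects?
n = (16 − 1)·94 + 1 = 1411

By the generalised pigeonhole principle, to guarantee some box contains ≥ r objects we need more than (r − 1) · k objects total. Threshold: n = (r − 1) · k + 1. With r = 16 and k = 94: n = 15 · 94 + 1 = 1410 + 1 = 1411. For n = 1410 = 15 · 94, we can put exactly 15 objects in every box, avoiding 16 in any single one — so 1411 is tight.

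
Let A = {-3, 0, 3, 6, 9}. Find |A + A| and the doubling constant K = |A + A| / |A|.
K = |A + A| / |A| = 9/5

Enumerate A + A = {a + b : a, b ∈ A}. With |A| = 5, there are |A|^2 = 25 ordered sum pairs; collecting distinct values, A + A = {-6, -3, 0, 3, 6, 9, 12, 15, 18}, so |A + A| = 9. Thus K = 9/5. Here |A + A| = 2|A| − 1 = 9, the minimum possible — so K = 9/5 is minimal, which holds iff A is an arithmetic progression.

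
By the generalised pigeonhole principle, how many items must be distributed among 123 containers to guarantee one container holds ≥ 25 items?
n = (25 − 1)·123 + 1 = 2953

By the generalised pigeonhole principle, to guarantee some box contains ≥ r objects we need more than (r − 1) · k objects total. Threshold: n = (r − 1) · k + 1. With r = 25 and k = 123: n = 24 · 123 + 1 = 2952 + 1 = 2953. For n = 2952 = 24 · 123, we can put exactly 24 objects in every box, avoiding 25 in any single one — so 2953 is tight.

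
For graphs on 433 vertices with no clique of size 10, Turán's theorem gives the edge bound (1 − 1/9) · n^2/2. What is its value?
Turán density bound = (8/9) · 433^2/2 = 749956/9 ≈ 83328.4444

Turán's theorem: ex(n, K_{r+1}) is achieved by the complete r-partite Turán graph T(n, r) with parts as balanced as possible, and is at most (1 − 1/r) · n^2/2. For r = 9, n = 433: the density bound is (8/9) · 187489/2 = 749956/9 ≈ 83328.4444. The integer-valued extremum is e(T(433, 9)) = 83328, which is strictly less than the density bound 749956/9 since 9 ∤ 433 (the parts of T(433, 9) cannot all be equal).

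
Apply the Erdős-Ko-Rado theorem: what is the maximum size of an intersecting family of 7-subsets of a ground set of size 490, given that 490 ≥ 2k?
max |F| = C(489, 6) = 18414015967908

Erdős-Ko-Rado (1961): when n ≥ 2k, max |F| = C(n−1, k−1). The bound is attained by the star {A : i ∈ A} for any fixed i ∈ [n]. Here C(490−1, 7−1) = C(489, 6) = 18414015967908.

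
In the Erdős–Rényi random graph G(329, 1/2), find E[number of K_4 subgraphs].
E[# K_4] = C(329, 4) · (1/2)^C(4, 2) = 479318126 / 2^6 = 239659063/32 = 7489345.71875

For each 4-subset S of vertices (there are C(329, 4) = 479318126 such S), let X_S = 1 if S induces a K_4 (all C(4, 2) = 6 edges present). Then P(X_S = 1) = (1/2)^6 = 1/64. By linearity of expectation, E[# K_4] = C(329, 4) · (1/2)^6 = 479318126 / 64 = 239659063/32 = 7489345.71875.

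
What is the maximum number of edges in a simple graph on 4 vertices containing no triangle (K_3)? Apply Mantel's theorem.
ex(4, K_3) = ⌊4^2/4⌋ = 4

Mantel (1907): a triangle-free graph on n vertices has at most ⌊n^2/4⌋ edges, with equality for the complete bipartite graph K_{⌊n/2⌋, ⌈n/2⌉}. For n = 4: ⌊4^2/4⌋ = ⌊16/4⌋ = 4. The extremal graph is K_{2, 2}, which has 2·2 = 4 edges.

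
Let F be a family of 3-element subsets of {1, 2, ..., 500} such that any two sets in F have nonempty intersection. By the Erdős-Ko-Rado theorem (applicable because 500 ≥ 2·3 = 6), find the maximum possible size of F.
max |F| = C(499, 2) = 124251

Erdős-Ko-Rado (1961): when n ≥ 2k, max |F| = C(n−1, k−1). The bound is attained by the star {A : i ∈ A} for any fixed i ∈ [n]. Here C(500−1, 3−1) = C(499, 2) = 124251.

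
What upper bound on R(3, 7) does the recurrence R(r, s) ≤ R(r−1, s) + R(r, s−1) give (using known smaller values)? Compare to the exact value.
R(3, 7) ≤ R(2, 7) + R(3, 6) = 7 + 18 = 25; exact value R(3, 7) = 23.

The Erdős–Szekeres recurrence R(r, s) ≤ R(r−1, s) + R(r, s−1) applied to (r, s) = (3, 7) gives
  R(3, 7) ≤ R(2, 7) + R(3, 6) = 7 + 18 = 25.
(Recall R(2, k) = k and R is symmetric.) The recurrence is not tight here (it gives 25, but the exact value is R(3, 7) = 23); the tight upper bound requires a sharper argument than the simple recurrence, combined with a lower-bound construction on K_{22}.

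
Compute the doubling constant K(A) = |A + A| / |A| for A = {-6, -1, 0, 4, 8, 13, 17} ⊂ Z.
K = |A + A| / |A| = 21/7 = 3

Enumerate A + A = {a + b : a, b ∈ A}. With |A| = 7, there are |A|^2 = 49 ordered sum pairs; collecting distinct values, A + A = {-12, -7, -6, -2, -1, 0, 2, 3, 4, 7, 8, 11, 12, 13, 16, 17, 21, 25, 26, 30, 34}, so |A + A| = 21. Thus K = 21/7 = 3. For comparison, the minimum possible |A + A| over all 7-element sets is 2·7 − 1 = 13 (so min K = 13/7), attained only by arithmetic progressions.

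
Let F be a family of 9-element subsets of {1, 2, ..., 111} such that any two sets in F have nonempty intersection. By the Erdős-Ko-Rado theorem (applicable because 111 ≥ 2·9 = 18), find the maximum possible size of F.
max |F| = C(110, 8) = 409705619895

The Erdős-Ko-Rado theorem states: for n ≥ 2k, an intersecting family of k-subsets of an n-element set has size at most C(n − 1, k − 1), with equality for 'star' families {A ⊆ [n] : |A| = k, i ∈ A} (fix an element i). For n = 111, k = 9: C(110, 8) = 409705619895.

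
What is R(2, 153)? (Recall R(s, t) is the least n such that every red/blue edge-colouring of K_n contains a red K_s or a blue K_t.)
R(2, 153) = 153

R(2, k) = k for all k ≥ 2: in a 2-colouring of K_k, either some edge is red (a red K_2) or all edges are blue (a blue K_k). And K_{152} coloured all-blue has no blue K_153, so R(2, 153) > 152. Hence R(2, 153) = 153.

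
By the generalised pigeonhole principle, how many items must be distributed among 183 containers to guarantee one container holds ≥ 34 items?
n = (34 − 1)·183 + 1 = 6040

By the generalised pigeonhole principle, to guarantee some box contains ≥ r objects we need more than (r − 1) · k objects total. Threshold: n = (r − 1) · k + 1. With r = 34 and k = 183: n = 33 · 183 + 1 = 6039 + 1 = 6040. For n = 6039 = 33 · 183, we can put exactly 33 objects in every box, avoiding 34 in any single one — so 6040 is tight.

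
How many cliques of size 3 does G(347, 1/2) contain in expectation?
E[# K_3] = C(347, 3) · (1/2)^C(3, 2) = 6903565 / 2^3 = 862945.625

For each 3-subset S of vertices (there are C(347, 3) = 6903565 such S), let X_S = 1 if S induces a K_3 (all C(3, 2) = 3 edges present). Then P(X_S = 1) = (1/2)^3 = 1/8. By linearity of expectation, E[# K_3] = C(347, 3) · (1/2)^3 = 6903565 / 8 = 862945.625.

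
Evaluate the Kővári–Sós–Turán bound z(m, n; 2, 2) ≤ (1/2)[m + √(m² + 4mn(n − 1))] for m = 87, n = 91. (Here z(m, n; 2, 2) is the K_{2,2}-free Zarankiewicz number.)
z(87, 91; 2, 2) ≤ (1/2)[87 + √(87² + 4·87·91·90)] = (1/2)[87 + √2857689] = 888.735

Kővári–Sós–Turán: let r_1, ..., r_87 be the row sums and z = Σ r_i the total number of 1s. Each pair of columns can share at most one row with both entries 1 (else a 2×2 all-ones block appears), so Σ_i C(r_i, 2) ≤ C(91, 2) = 4095. By convexity Σ_i C(r_i, 2) ≥ 87·C(z/87, 2) = z(z − 87)/(2·87), giving z² − 87z − 87·91·90 ≤ 0 and hence z ≤ (1/2)[87 + √(7569 + 4·712530)] = (1/2)[87 + √2857689] ≈ (1/2)(87 + 1690.4701) = 888.735.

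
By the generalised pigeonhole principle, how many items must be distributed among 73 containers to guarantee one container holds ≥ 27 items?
n = (27 − 1)·73 + 1 = 1899

By the generalised pigeonhole principle, to guarantee some box contains ≥ r objects we need more than (r − 1) · k objects total. Threshold: n = (r − 1) · k + 1. With r = 27 and k = 73: n = 26 · 73 + 1 = 1898 + 1 = 1899. For n = 1898 = 26 · 73, we can put exactly 26 objects in every box, avoiding 27 in any single one — so 1899 is tight.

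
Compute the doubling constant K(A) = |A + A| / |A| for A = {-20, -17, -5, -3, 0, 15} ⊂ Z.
K = |A + A| / |A| = 19/6

Enumerate A + A = {a + b : a, b ∈ A}. With |A| = 6, there are |A|^2 = 36 ordered sum pairs; collecting distinct values, A + A = {-40, -37, -34, -25, -23, -22, -20, -17, -10, -8, -6, -5, -3, -2, 0, 10, 12, 15, 30}, so |A + A| = 19. Thus K = 19/6. For comparison, the minimum possible |A + A| over all 6-element sets is 2·6 − 1 = 11 (so min K = 11/6), attained only by arithmetic progressions.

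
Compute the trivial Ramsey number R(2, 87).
R(2, 87) = 87

R(2, k) = k for all k ≥ 2: in a 2-colouring of K_k, either some edge is red (a red K_2) or all edges are blue (a blue K_k). And K_{86} coloured all-blue has no blue K_87, so R(2, 87) > 86. Hence R(2, 87) = 87.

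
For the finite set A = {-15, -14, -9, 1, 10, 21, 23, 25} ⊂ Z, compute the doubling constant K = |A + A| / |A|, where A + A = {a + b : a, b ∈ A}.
K = |A + A| / |A| = 34/8 = 17/4

Enumerate A + A = {a + b : a, b ∈ A}. With |A| = 8, there are |A|^2 = 64 ordered sum pairs; collecting distinct values, A + A = {-30, -29, -28, -24, -23, -18, -14, -13, -8, -5, -4, 1, 2, 6, 7, 8, 9, 10, 11, 12, 14, 16, 20, 22, 24, 26, 31, 33, 35, 42, 44, 46, 48, 50}, so |A + A| = 34. Thus K = 34/8 = 17/4. For comparison, the minimum possible |A + A| over all 8-element sets is 2·8 − 1 = 15 (so min K = 15/8), attained only by arithmetic progressions.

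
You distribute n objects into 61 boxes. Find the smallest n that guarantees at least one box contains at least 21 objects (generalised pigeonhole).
n = (21 − 1)·61 + 1 = 1221

By the generalised pigeonhole principle, to guarantee some box contains ≥ r objects we need more than (r − 1) · k objects total. Threshold: n = (r − 1) · k + 1. With r = 21 and k = 61: n = 20 · 61 + 1 = 1220 + 1 = 1221. For n = 1220 = 20 · 61, we can put exactly 20 objects in every box, avoiding 21 in any single one — so 1221 is tight.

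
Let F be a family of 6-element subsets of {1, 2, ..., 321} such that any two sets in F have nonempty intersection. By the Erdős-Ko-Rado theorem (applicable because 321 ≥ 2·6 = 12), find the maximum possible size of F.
max |F| = C(320, 5) = 27097728064

The Erdős-Ko-Rado theorem states: for n ≥ 2k, an intersecting family of k-subsets of an n-element set has size at most C(n − 1, k − 1), with equality for 'star' families {A ⊆ [n] : |A| = k, i ∈ A} (fix an element i). For n = 321, k = 6: C(320, 5) = 27097728064.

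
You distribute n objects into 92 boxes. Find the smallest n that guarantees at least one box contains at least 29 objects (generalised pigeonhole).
n = (29 − 1)·92 + 1 = 2577

By the generalised pigeonhole principle, to guarantee some box contains ≥ r objects we need more than (r − 1) · k objects total. Threshold: n = (r − 1) · k + 1. With r = 29 and k = 92: n = 28 · 92 + 1 = 2576 + 1 = 2577. For n = 2576 = 28 · 92, we can put exactly 28 objects in every box, avoiding 29 in any single one — so 2577 is tight.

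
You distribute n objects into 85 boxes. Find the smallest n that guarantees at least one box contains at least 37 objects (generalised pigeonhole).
n = (37 − 1)·85 + 1 = 3061

By the generalised pigeonhole principle, to guarantee some box contains ≥ r objects we need more than (r − 1) · k objects total. Threshold: n = (r − 1) · k + 1. With r = 37 and k = 85: n = 36 · 85 + 1 = 3060 + 1 = 3061. For n = 3060 = 36 · 85, we can put exactly 36 objects in every box, avoiding 37 in any single one — so 3061 is tight.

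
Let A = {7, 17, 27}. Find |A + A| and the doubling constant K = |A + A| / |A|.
K = |A + A| / |A| = 5/3

Enumerate A + A = {a + b : a, b ∈ A}. With |A| = 3, there are |A|^2 = 9 ordered sum pairs; collecting distinct values, A + A = {14, 24, 34, 44, 54}, so |A + A| = 5. Thus K = 5/3. Here |A + A| = 2|A| − 1 = 5, the minimum possible — so K = 5/3 is minimal, which holds iff A is an arithmetic progression.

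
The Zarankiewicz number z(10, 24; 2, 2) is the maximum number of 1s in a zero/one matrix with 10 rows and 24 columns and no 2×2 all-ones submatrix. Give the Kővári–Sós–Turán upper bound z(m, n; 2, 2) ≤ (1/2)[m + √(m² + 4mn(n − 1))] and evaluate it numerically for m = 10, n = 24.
z(10, 24; 2, 2) ≤ (1/2)[10 + √(10² + 4·10·24·23)] = (1/2)[10 + √22180] = 79.4648

Kővári–Sós–Turán: let r_1, ..., r_10 be the row sums and z = Σ r_i the total number of 1s. Each pair of columns can share at most one row with both entries 1 (else a 2×2 all-ones block appears), so Σ_i C(r_i, 2) ≤ C(24, 2) = 276. By convexity Σ_i C(r_i, 2) ≥ 10·C(z/10, 2) = z(z − 10)/(2·10), giving z² − 10z − 10·24·23 ≤ 0 and hence z ≤ (1/2)[10 + √(100 + 4·5520)] = (1/2)[10 + √22180] ≈ (1/2)(10 + 148.9295) = 79.4648.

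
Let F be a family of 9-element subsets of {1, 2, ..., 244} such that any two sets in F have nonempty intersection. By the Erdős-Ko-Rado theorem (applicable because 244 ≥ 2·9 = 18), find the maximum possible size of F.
max |F| = C(243, 8) = 268388935256178

The Erdős-Ko-Rado theorem states: for n ≥ 2k, an intersecting family of k-subsets of an n-element set has size at most C(n − 1, k − 1), with equality for 'star' families {A ⊆ [n] : |A| = k, i ∈ A} (fix an element i). For n = 244, k = 9: C(243, 8) = 268388935256178.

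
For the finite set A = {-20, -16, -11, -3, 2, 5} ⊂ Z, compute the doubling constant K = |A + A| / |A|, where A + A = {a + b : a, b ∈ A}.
K = |A + A| / |A| = 19/6

Enumerate A + A = {a + b : a, b ∈ A}. With |A| = 6, there are |A|^2 = 36 ordered sum pairs; collecting distinct values, A + A = {-40, -36, -32, -31, -27, -23, -22, -19, -18, -15, -14, -11, -9, -6, -1, 2, 4, 7, 10}, so |A + A| = 19. Thus K = 19/6. For comparison, the minimum possible |A + A| over all 6-element sets is 2·6 − 1 = 11 (so min K = 11/6), attained only by arithmetic progressions.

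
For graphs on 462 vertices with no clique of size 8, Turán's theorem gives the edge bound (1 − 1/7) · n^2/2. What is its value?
Turán density bound = (6/7) · 462^2/2 = 91476

Turán's theorem: ex(n, K_{r+1}) is achieved by the complete r-partite Turán graph T(n, r) with parts as balanced as possible, and is at most (1 − 1/r) · n^2/2. For r = 7, n = 462: the density bound is (6/7) · 213444/2 = 91476. Since 7 ∣ 462, the Turán graph T(462, 7) has parts of equal size 66, and its edge count e(T(462, 7)) = 91476 attains the density bound exactly.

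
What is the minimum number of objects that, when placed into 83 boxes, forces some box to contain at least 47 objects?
n = (47 − 1)·83 + 1 = 3819

By the generalised pigeonhole principle, to guarantee some box contains ≥ r objects we need more than (r − 1) · k objects total. Threshold: n = (r − 1) · k + 1. With r = 47 and k = 83: n = 46 · 83 + 1 = 3818 + 1 = 3819. For n = 3818 = 46 · 83, we can put exactly 46 objects in every box, avoiding 47 in any single one — so 3819 is tight.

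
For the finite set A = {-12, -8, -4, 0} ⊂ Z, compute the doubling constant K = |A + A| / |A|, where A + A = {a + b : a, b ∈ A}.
K = |A + A| / |A| = 7/4

Enumerate A + A = {a + b : a, b ∈ A}. With |A| = 4, there are |A|^2 = 16 ordered sum pairs; collecting distinct values, A + A = {-24, -20, -16, -12, -8, -4, 0}, so |A + A| = 7. Thus K = 7/4. Here |A + A| = 2|A| − 1 = 7, the minimum possible — so K = 7/4 is minimal, which holds iff A is an arithmetic progression.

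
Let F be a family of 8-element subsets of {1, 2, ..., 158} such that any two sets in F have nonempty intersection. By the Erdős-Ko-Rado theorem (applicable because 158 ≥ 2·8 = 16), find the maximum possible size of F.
max |F| = C(157, 7) = 407340975756

Erdős-Ko-Rado (1961): when n ≥ 2k, max |F| = C(n−1, k−1). The bound is attained by the star {A : i ∈ A} for any fixed i ∈ [n]. Here C(158−1, 8−1) = C(157, 7) = 407340975756.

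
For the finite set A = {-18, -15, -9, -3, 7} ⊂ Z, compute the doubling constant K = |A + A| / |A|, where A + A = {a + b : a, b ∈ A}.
K = |A + A| / |A| = 14/5

Enumerate A + A = {a + b : a, b ∈ A}. With |A| = 5, there are |A|^2 = 25 ordered sum pairs; collecting distinct values, A + A = {-36, -33, -30, -27, -24, -21, -18, -12, -11, -8, -6, -2, 4, 14}, so |A + A| = 14. Thus K = 14/5. For comparison, the minimum possible |A + A| over all 5-element sets is 2·5 − 1 = 9 (so min K = 9/5), attained only by arithmetic progressions.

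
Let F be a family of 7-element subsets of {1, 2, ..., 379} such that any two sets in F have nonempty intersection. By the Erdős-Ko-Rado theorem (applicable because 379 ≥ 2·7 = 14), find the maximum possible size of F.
max |F| = C(378, 6) = 3893141602350

Erdős-Ko-Rado (1961): when n ≥ 2k, max |F| = C(n−1, k−1). The bound is attained by the star {A : i ∈ A} for any fixed i ∈ [n]. Here C(379−1, 7−1) = C(378, 6) = 3893141602350.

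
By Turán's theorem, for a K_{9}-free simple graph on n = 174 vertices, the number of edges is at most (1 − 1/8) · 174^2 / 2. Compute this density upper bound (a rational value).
Turán density bound = (7/8) · 174^2/2 = 52983/4 ≈ 13245.75

Turán's theorem: ex(n, K_{r+1}) is achieved by the complete r-partite Turán graph T(n, r) with parts as balanced as possible, and is at most (1 − 1/r) · n^2/2. For r = 8, n = 174: the density bound is (7/8) · 30276/2 = 52983/4 ≈ 13245.75. The integer-valued extremum is e(T(174, 8)) = 13245, which is strictly less than the density bound 52983/4 since 8 ∤ 174 (the parts of T(174, 8) cannot all be equal).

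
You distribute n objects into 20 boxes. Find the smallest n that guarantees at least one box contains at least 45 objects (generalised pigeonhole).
n = (45 − 1)·20 + 1 = 881

By the generalised pigeonhole principle, to guarantee some box contains ≥ r objects we need more than (r − 1) · k objects total. Threshold: n = (r − 1) · k + 1. With r = 45 and k = 20: n = 44 · 20 + 1 = 880 + 1 = 881. For n = 880 = 44 · 20, we can put exactly 44 objects in every box, avoiding 45 in any single one — so 881 is tight.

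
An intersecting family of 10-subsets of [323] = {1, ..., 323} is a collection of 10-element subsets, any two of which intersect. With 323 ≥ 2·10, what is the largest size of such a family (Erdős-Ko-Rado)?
max |F| = C(322, 9) = 91611965166611120

The Erdős-Ko-Rado theorem states: for n ≥ 2k, an intersecting family of k-subsets of an n-element set has size at most C(n − 1, k − 1), with equality for 'star' families {A ⊆ [n] : |A| = k, i ∈ A} (fix an element i). For n = 323, k = 10: C(322, 9) = 91611965166611120.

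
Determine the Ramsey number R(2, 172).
R(2, 172) = 172

R(2, k) = k for all k ≥ 2: in a 2-colouring of K_k, either some edge is red (a red K_2) or all edges are blue (a blue K_k). And K_{171} coloured all-blue has no blue K_172, so R(2, 172) > 171. Hence R(2, 172) = 172.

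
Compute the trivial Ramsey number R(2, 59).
R(2, 59) = 59

R(2, k) = k for all k ≥ 2: in a 2-colouring of K_k, either some edge is red (a red K_2) or all edges are blue (a blue K_k). And K_{58} coloured all-blue has no blue K_59, so R(2, 59) > 58. Hence R(2, 59) = 59.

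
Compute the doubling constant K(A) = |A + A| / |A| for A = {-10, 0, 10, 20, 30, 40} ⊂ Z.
K = |A + A| / |A| = 11/6

Enumerate A + A = {a + b : a, b ∈ A}. With |A| = 6, there are |A|^2 = 36 ordered sum pairs; collecting distinct values, A + A = {-20, -10, 0, 10, 20, 30, 40, 50, 60, 70, 80}, so |A + A| = 11. Thus K = 11/6. Here |A + A| = 2|A| − 1 = 11, the minimum possible — so K = 11/6 is minimal, which holds iff A is an arithmetic progression.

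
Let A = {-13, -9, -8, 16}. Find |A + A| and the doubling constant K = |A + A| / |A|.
K = |A + A| / |A| = 10/4 = 5/2

Enumerate A + A = {a + b : a, b ∈ A}. With |A| = 4, there are |A|^2 = 16 ordered sum pairs; collecting distinct values, A + A = {-26, -22, -21, -18, -17, -16, 3, 7, 8, 32}, so |A + A| = 10. Thus K = 10/4 = 5/2. For comparison, the minimum possible |A + A| over all 4-element sets is 2·4 − 1 = 7 (so min K = 7/4), attained only by arithmetic progressions.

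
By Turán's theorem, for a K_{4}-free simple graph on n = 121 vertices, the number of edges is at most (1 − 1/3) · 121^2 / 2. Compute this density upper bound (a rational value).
Turán density bound = (2/3) · 121^2/2 = 14641/3 ≈ 4880.3333

Turán's theorem: ex(n, K_{r+1}) is achieved by the complete r-partite Turán graph T(n, r) with parts as balanced as possible, and is at most (1 − 1/r) · n^2/2. For r = 3, n = 121: the density bound is (2/3) · 14641/2 = 14641/3 ≈ 4880.3333. The integer-valued extremum is e(T(121, 3)) = 4880, which is strictly less than the density bound 14641/3 since 3 ∤ 121 (the parts of T(121, 3) cannot all be equal).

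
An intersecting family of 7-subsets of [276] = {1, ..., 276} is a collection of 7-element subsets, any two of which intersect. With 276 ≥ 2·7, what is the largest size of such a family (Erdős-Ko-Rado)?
max |F| = C(275, 6) = 568611143100

The Erdős-Ko-Rado theorem states: for n ≥ 2k, an intersecting family of k-subsets of an n-element set has size at most C(n − 1, k − 1), with equality for 'star' families {A ⊆ [n] : |A| = k, i ∈ A} (fix an element i). For n = 276, k = 7: C(275, 6) = 568611143100.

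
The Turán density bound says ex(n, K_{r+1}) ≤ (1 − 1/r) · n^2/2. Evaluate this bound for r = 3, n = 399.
Turán density bound = (2/3) · 399^2/2 = 53067

Turán's theorem: ex(n, K_{r+1}) is achieved by the complete r-partite Turán graph T(n, r) with parts as balanced as possible, and is at most (1 − 1/r) · n^2/2. For r = 3, n = 399: the density bound is (2/3) · 159201/2 = 53067. Since 3 ∣ 399, the Turán graph T(399, 3) has parts of equal size 133, and its edge count e(T(399, 3)) = 53067 attains the density bound exactly.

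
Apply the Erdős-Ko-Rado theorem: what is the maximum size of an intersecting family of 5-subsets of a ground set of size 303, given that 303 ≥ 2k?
max |F| = C(302, 4) = 339746225

The Erdős-Ko-Rado theorem states: for n ≥ 2k, an intersecting family of k-subsets of an n-element set has size at most C(n − 1, k − 1), with equality for 'star' families {A ⊆ [n] : |A| = k, i ∈ A} (fix an element i). For n = 303, k = 5: C(302, 4) = 339746225.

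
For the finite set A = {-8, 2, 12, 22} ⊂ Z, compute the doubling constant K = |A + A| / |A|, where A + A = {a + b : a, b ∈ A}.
K = |A + A| / |A| = 7/4

Enumerate A + A = {a + b : a, b ∈ A}. With |A| = 4, there are |A|^2 = 16 ordered sum pairs; collecting distinct values, A + A = {-16, -6, 4, 14, 24, 34, 44}, so |A + A| = 7. Thus K = 7/4. Here |A + A| = 2|A| − 1 = 7, the minimum possible — so K = 7/4 is minimal, which holds iff A is an arithmetic progression.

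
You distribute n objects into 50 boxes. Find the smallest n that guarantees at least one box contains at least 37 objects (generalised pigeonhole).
n = (37 − 1)·50 + 1 = 1801

By the generalised pigeonhole principle, to guarantee some box contains ≥ r objects we need more than (r − 1) · k objects total. Threshold: n = (r − 1) · k + 1. With r = 37 and k = 50: n = 36 · 50 + 1 = 1800 + 1 = 1801. For n = 1800 = 36 · 50, we can put exactly 36 objects in every box, avoiding 37 in any single one — so 1801 is tight.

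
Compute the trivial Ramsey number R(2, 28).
R(2, 28) = 28

R(2, k) = k for all k ≥ 2: in a 2-colouring of K_k, either some edge is red (a red K_2) or all edges are blue (a blue K_k). And K_{27} coloured all-blue has no blue K_28, so R(2, 28) > 27. Hence R(2, 28) = 28.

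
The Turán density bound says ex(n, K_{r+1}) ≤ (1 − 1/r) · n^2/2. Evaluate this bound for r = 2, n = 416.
Turán density bound = (1/2) · 416^2/2 = 43264

Turán's theorem: ex(n, K_{r+1}) is achieved by the complete r-partite Turán graph T(n, r) with parts as balanced as possible, and is at most (1 − 1/r) · n^2/2. For r = 2, n = 416: the density bound is (1/2) · 173056/2 = 43264. Since 2 ∣ 416, the Turán graph T(416, 2) has parts of equal size 208, and its edge count e(T(416, 2)) = 43264 attains the density bound exactly.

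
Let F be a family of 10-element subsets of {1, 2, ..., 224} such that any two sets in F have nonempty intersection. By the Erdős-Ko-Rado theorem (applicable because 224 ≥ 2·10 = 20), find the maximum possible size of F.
max |F| = C(223, 9) = 3191260909608915

The Erdős-Ko-Rado theorem states: for n ≥ 2k, an intersecting family of k-subsets of an n-element set has size at most C(n − 1, k − 1), with equality for 'star' families {A ⊆ [n] : |A| = k, i ∈ A} (fix an element i). For n = 224, k = 10: C(223, 9) = 3191260909608915.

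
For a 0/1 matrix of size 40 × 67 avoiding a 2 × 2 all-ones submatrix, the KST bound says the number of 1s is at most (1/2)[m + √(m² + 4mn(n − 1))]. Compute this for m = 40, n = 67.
z(40, 67; 2, 2) ≤ (1/2)[40 + √(40² + 4·40·67·66)] = (1/2)[40 + √709120] = 441.0463

Kővári–Sós–Turán: let r_1, ..., r_40 be the row sums and z = Σ r_i the total number of 1s. Each pair of columns can share at most one row with both entries 1 (else a 2×2 all-ones block appears), so Σ_i C(r_i, 2) ≤ C(67, 2) = 2211. By convexity Σ_i C(r_i, 2) ≥ 40·C(z/40, 2) = z(z − 40)/(2·40), giving z² − 40z − 40·67·66 ≤ 0 and hence z ≤ (1/2)[40 + √(1600 + 4·176880)] = (1/2)[40 + √709120] ≈ (1/2)(40 + 842.0926) = 441.0463.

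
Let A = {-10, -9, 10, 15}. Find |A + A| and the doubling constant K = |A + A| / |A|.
K = |A + A| / |A| = 10/4 = 5/2

Enumerate A + A = {a + b : a, b ∈ A}. With |A| = 4, there are |A|^2 = 16 ordered sum pairs; collecting distinct values, A + A = {-20, -19, -18, 0, 1, 5, 6, 20, 25, 30}, so |A + A| = 10. Thus K = 10/4 = 5/2. For comparison, the minimum possible |A + A| over all 4-element sets is 2·4 − 1 = 7 (so min K = 7/4), attained only by arithmetic progressions.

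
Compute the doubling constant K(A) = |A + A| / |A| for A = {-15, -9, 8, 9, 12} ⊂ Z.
K = |A + A| / |A| = 15/5 = 3

Enumerate A + A = {a + b : a, b ∈ A}. With |A| = 5, there are |A|^2 = 25 ordered sum pairs; collecting distinct values, A + A = {-30, -24, -18, -7, -6, -3, -1, 0, 3, 16, 17, 18, 20, 21, 24}, so |A + A| = 15. Thus K = 15/5 = 3. For comparison, the minimum possible |A + A| over all 5-element sets is 2·5 − 1 = 9 (so min K = 9/5), attained only by arithmetic progressions.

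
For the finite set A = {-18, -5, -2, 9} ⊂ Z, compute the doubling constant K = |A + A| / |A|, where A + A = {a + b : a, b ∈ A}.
K = |A + A| / |A| = 10/4 = 5/2

Enumerate A + A = {a + b : a, b ∈ A}. With |A| = 4, there are |A|^2 = 16 ordered sum pairs; collecting distinct values, A + A = {-36, -23, -20, -10, -9, -7, -4, 4, 7, 18}, so |A + A| = 10. Thus K = 10/4 = 5/2. For comparison, the minimum possible |A + A| over all 4-element sets is 2·4 − 1 = 7 (so min K = 7/4), attained only by arithmetic progressions.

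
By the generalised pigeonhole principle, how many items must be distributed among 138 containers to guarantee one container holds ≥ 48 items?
n = (48 − 1)·138 + 1 = 6487

By the generalised pigeonhole principle, to guarantee some box contains ≥ r objects we need more than (r − 1) · k objects total. Threshold: n = (r − 1) · k + 1. With r = 48 and k = 138: n = 47 · 138 + 1 = 6486 + 1 = 6487. For n = 6486 = 47 · 138, we can put exactly 47 objects in every box, avoiding 48 in any single one — so 6487 is tight.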